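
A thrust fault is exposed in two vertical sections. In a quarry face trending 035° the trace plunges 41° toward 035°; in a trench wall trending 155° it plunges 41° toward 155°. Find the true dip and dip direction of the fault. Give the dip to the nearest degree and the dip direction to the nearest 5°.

Each apparent-dip line lies in the plane. As unit vectors (x east, y north, z up), v₁ plunges 41°→035° and v₂ plunges 41°→155°.
The plane normal is n = v₁ × v₂ ∝ (0.854, -0.075, 0.493).
True dip = arccos(n_z / |n|) = arccos(0.4986) = 60.1°.
The horizontal component of n points toward azimuth atan2(n_x, n_y) = 95°, the dip direction.

true dip 60°, dip direction 095°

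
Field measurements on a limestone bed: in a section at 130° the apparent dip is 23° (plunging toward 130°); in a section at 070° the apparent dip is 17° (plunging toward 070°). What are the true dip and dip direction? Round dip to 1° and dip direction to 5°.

Represent each trace as a vector plunging at its apparent dip toward its trend (east-north-up frame): v₁ = (0.705, -0.592, -0.391), v₂ = (0.899, 0.327, -0.292).
n = v₁ × v₂ = (0.301, -0.145, 0.762) (taken with n_z > 0).
tan δ = √(n_x²+n_y²)/n_z = 0.334/0.762, so δ = 23.7°.
The horizontal component of n points toward azimuth atan2(n_x, n_y) = 116°, the dip direction.

true dip 24°, dip direction 115°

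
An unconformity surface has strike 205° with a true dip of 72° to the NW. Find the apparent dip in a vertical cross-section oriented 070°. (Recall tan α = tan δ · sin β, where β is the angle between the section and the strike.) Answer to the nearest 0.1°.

65.3°

The section lies 45° from the strike.
tan(apparent dip) = tan 72° · sin 45° = 2.1763
α = arctan(2.1763) = 65.32°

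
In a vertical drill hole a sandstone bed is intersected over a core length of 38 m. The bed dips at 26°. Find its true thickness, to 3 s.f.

34.2 m

True thickness t = h · cos(dip) = 38 × cos 26°
t = 38 × 0.8988 = 34.154 m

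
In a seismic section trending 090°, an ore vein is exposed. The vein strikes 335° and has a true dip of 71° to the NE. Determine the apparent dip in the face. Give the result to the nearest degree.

The strike is 335° and the section trends 090°; the acute angle between them is β = 65°.
tan α = tan 71° × sin 65° = 2.9042 × 0.9063 = 2.6321
α = arctan(2.6321) = 69.20°

69°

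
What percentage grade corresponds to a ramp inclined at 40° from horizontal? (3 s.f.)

83.9%

grade % = 100 × tan 40° = 100 × 0.8391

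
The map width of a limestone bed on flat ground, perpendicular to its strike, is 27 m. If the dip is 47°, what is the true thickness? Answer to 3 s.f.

19.7 m

True thickness t = w · sin(dip) = 27 × sin 47°
t = 27 × 0.7314 = 19.747 m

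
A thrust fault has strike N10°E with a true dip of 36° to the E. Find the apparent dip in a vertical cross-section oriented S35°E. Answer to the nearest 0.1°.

27.2°

The strike is N10°E and the section trends S35°E; the acute angle between them is β = 45°.
tan α = tan 36° × sin 45° = 0.7265 × 0.7071 = 0.5137
apparent dip = arctan 0.5137 = 27.19°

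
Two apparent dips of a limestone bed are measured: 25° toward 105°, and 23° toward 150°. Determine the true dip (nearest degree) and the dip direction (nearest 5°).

true dip 26°, dip direction 120°

Each apparent-dip line lies in the plane. As unit vectors (x east, y north, z up), v₁ plunges 25°→105° and v₂ plunges 23°→150°.
n = v₁ × v₂ = (0.245, -0.148, 0.590) (taken with n_z > 0).
True dip = arccos(n_z / |n|) = arccos(0.8997) = 25.9°.
Dip direction = atan2(0.245, -0.148) = 121° (azimuth of n's horizontal projection).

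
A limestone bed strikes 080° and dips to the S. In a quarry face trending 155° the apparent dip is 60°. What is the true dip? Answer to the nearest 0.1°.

60.9°

The section is 75° from the strike.
tan δ = tan α / sin β = tan 60° / sin 75° = 1.7321 / 0.9659 = 1.7932
δ = arctan(1.7932) = 60.85°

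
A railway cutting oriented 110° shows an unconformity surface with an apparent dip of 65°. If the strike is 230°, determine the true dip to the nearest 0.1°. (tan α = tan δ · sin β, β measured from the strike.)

68.0°

The section is 60° from the strike.
tan δ = tan α / sin β = tan 65° / sin 60° = 2.1445 / 0.8660 = 2.4763
δ = arctan(2.4763) = 68.01°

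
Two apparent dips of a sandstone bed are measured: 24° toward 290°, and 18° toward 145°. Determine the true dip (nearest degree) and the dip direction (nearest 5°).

Each apparent-dip line lies in the plane. As unit vectors (x east, y north, z up), v₁ plunges 24°→290° and v₂ plunges 18°→145°.
n = v₁ × v₂ = (-0.413, -0.487, 0.498) (taken with n_z > 0).
Dip δ = arctan(|n_h|/n_z) = arctan(0.639/0.498) = 52.0°.
Dip direction = azimuth of (n_x, n_y) = atan2(-0.413, -0.487) = 220°.

true dip 52°, dip direction 220°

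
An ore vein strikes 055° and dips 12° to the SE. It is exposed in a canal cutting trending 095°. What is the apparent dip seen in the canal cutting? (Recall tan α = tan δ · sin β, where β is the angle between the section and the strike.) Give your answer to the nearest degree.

8°

The strike is 055° and the section trends 095°; the acute angle between them is β = 40°.
tan(apparent dip) = tan 12° · sin 40° = 0.1366
apparent dip = arctan 0.1366 = 7.78°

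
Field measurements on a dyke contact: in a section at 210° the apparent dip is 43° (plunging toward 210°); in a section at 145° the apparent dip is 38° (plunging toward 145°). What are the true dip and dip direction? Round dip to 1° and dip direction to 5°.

true dip 46°, dip direction 185°

The two traces are lines in the plane: v₁ = (sin 210°·cos 43°, cos 210°·cos 43°, −sin 43°), v₂ = (sin 145°·cos 38°, cos 145°·cos 38°, −sin 38°).
Cross product v₁ × v₂ gives the pole to the plane: n ∝ (-0.050, -0.533, 0.522).
True dip = arccos(n_z / |n|) = arccos(0.6981) = 45.7°.
The horizontal component of n points toward azimuth atan2(n_x, n_y) = 185°, the dip direction.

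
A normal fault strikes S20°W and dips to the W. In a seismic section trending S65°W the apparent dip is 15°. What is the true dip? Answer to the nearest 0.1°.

The section is 45° from the strike.
tan(true dip) = tan 15° / sin 45° = 0.3789
true dip = arctan 0.3789 = 20.75°

20.8°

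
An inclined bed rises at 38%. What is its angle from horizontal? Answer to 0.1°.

20.8°

tan θ = 38/100 = 0.3800
θ = arctan(0.3800) = 20.81°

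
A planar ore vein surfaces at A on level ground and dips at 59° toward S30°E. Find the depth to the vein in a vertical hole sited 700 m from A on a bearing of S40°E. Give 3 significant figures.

The hole lies 10° from the dip direction, so the down-dip offset is 700 × cos 10° = 689.37 m.
Depth = down-dip offset × tan(dip) = 689.37 × tan 59° = 689.37 × 1.6643
Depth = 1147.30 m

1150 m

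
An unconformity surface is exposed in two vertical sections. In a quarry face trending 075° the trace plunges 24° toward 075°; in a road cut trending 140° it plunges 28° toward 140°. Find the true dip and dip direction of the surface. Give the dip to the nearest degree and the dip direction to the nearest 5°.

true dip 30°, dip direction 115°

Represent each trace as a vector plunging at its apparent dip toward its trend (east-north-up frame): v₁ = (0.882, 0.236, -0.407), v₂ = (0.568, -0.676, -0.469).
Cross product v₁ × v₂ gives the pole to the plane: n ∝ (0.386, -0.183, 0.731).
Dip δ = arctan(|n_h|/n_z) = arctan(0.427/0.731) = 30.3°.
Dip direction = atan2(0.386, -0.183) = 115° (azimuth of n's horizontal projection).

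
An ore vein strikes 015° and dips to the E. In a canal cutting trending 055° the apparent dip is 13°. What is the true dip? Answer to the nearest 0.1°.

19.8°

β = acute angle between strike 015° and section 055° = 40°.
tan δ = tan α / sin β = tan 13° / sin 40° = 0.2309 / 0.6428 = 0.3592
true dip = arctan 0.3592 = 19.76°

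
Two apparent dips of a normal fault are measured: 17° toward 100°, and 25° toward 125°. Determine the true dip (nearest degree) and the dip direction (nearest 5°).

Each apparent-dip line lies in the plane. As unit vectors (x east, y north, z up), v₁ plunges 17°→100° and v₂ plunges 25°→125°.
The plane normal is n = v₁ × v₂ ∝ (0.082, -0.181, 0.366).
True dip = arccos(n_z / |n|) = arccos(0.8791) = 28.5°.
The horizontal component of n points toward azimuth atan2(n_x, n_y) = 156°, the dip direction.

true dip 28°, dip direction 155°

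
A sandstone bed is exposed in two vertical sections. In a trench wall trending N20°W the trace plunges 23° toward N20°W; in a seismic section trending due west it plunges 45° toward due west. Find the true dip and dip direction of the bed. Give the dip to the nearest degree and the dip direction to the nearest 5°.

true dip 45°, dip direction 275°

Each apparent-dip line lies in the plane. As unit vectors (x east, y north, z up), v₁ plunges 23°→N20°W and v₂ plunges 45°→due west.
The plane normal is n = v₁ × v₂ ∝ (-0.612, 0.054, 0.612).
tan δ = √(n_x²+n_y²)/n_z = 0.614/0.612, so δ = 45.1°.
Dip direction = azimuth of (n_x, n_y) = atan2(-0.612, 0.054) = 275°.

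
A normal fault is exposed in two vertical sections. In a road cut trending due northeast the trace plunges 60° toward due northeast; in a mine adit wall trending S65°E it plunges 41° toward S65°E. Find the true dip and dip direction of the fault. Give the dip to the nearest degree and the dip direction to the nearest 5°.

true dip 60°, dip direction 055°

Represent each trace as a vector plunging at its apparent dip toward its trend (east-north-up frame): v₁ = (0.354, 0.354, -0.866), v₂ = (0.684, -0.319, -0.656).
Cross product v₁ × v₂ gives the pole to the plane: n ∝ (0.508, 0.360, 0.355).
tan δ = √(n_x²+n_y²)/n_z = 0.623/0.355, so δ = 60.4°.
Dip direction = atan2(0.508, 0.360) = 55° (azimuth of n's horizontal projection).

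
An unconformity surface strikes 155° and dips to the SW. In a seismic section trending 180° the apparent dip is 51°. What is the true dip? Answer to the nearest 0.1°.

The section is 25° from the strike.
tan(true dip) = tan 51° / sin 25° = 2.9220
δ = arctan(2.9220) = 71.11°

71.1°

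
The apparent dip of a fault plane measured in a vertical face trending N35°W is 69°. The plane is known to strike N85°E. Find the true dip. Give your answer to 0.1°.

71.6°

β = acute angle between strike N85°E and section N35°W = 60°.
tan δ = tan α / sin β = tan 69° / sin 60° = 2.6051 / 0.8660 = 3.0081
δ = arctan(3.0081) = 71.61°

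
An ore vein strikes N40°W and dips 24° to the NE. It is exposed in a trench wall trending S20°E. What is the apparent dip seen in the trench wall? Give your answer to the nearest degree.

9°

The section lies 20° from the strike.
tan α = tan 24° × sin 20° = 0.4452 × 0.3420 = 0.1523
α = arctan(0.1523) = 8.66°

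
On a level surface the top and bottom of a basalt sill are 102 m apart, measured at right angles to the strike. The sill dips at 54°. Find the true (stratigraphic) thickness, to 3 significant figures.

True thickness t = w · sin(dip) = 102 × sin 54°
t = 102 × 0.8090 = 82.520 m

82.5 m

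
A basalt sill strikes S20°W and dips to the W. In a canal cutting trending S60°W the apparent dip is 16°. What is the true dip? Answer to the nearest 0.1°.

The section is 40° from the strike.
tan(true dip) = tan 16° / sin 40° = 0.4461
true dip = arctan 0.4461 = 24.04°

24.0°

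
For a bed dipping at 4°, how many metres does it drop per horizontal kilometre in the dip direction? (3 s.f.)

69.9 m

drop per km = 1000 × tan 4° = 1000 × 0.0699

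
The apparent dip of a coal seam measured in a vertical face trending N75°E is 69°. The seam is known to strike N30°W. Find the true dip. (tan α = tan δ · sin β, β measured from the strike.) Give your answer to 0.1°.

69.7°

β = acute angle between strike N30°W and section N75°E = 75°.
tan(true dip) = tan 69° / sin 75° = 2.6970
true dip = arctan 2.6970 = 69.66°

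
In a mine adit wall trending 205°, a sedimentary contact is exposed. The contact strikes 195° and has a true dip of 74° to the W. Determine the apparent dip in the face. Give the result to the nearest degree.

Angle between strike (195°) and section (205°): β = 10°.
tan α = tan 74° × sin 10° = 3.4874 × 0.1736 = 0.6056
apparent dip = arctan 0.6056 = 31.20°

31°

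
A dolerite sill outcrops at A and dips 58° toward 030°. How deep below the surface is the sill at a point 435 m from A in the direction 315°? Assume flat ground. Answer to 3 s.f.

180 m

The hole lies 75° from the dip direction, so the down-dip offset is 435 × cos 75° = 112.59 m.
Depth = down-dip offset × tan(dip) = 112.59 × tan 58° = 112.59 × 1.6003
Depth = 180.18 m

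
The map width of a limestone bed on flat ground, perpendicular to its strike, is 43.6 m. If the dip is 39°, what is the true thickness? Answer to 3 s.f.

27.4 m

True thickness t = w · sin(dip) = 43.6 × sin 39°
t = 43.6 × 0.6293 = 27.438 m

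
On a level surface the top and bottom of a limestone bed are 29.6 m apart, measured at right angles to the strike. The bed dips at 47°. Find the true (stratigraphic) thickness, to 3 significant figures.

True thickness t = w · sin(dip) = 29.6 × sin 47°
t = 29.6 × 0.7314 = 21.648 m

21.6 m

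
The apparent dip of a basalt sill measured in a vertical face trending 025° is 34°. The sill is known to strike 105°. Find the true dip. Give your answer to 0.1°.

34.4°

The section is 80° from the strike.
tan(true dip) = tan 34° / sin 80° = 0.6849
true dip = arctan 0.6849 = 34.41°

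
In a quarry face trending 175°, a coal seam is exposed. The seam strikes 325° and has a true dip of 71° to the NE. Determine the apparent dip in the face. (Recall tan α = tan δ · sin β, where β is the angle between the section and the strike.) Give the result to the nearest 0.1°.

55.4°

Angle between strike (325°) and section (175°): β = 30°.
tan α = tan 71° × sin 30° = 2.9042 × 0.5000 = 1.4521
apparent dip = arctan 1.4521 = 55.45°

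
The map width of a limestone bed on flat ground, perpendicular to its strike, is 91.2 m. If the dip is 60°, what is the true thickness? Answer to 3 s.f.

True thickness t = w · sin(dip) = 91.2 × sin 60°
t = 91.2 × 0.8660 = 78.982 m

79.0 m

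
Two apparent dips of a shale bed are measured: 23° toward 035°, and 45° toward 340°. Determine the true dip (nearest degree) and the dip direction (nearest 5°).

true dip 45°, dip direction 330°

The two traces are lines in the plane: v₁ = (sin 35°·cos 23°, cos 35°·cos 23°, −sin 23°), v₂ = (sin 340°·cos 45°, cos 340°·cos 45°, −sin 45°).
Cross product v₁ × v₂ gives the pole to the plane: n ∝ (-0.274, 0.468, 0.533).
tan δ = √(n_x²+n_y²)/n_z = 0.542/0.533, so δ = 45.5°.
The horizontal component of n points toward azimuth atan2(n_x, n_y) = 330°, the dip direction.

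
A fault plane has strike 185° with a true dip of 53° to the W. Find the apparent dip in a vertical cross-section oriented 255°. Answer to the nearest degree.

51°

Angle between strike (185°) and section (255°): β = 70°.
tan α = tan 53° × sin 70° = 1.3270 × 0.9397 = 1.2470
apparent dip = arctan 1.2470 = 51.27°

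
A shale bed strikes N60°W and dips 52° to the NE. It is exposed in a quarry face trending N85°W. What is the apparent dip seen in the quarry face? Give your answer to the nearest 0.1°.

28.4°

The section lies 25° from the strike.
tan α = tan 52° × sin 25° = 1.2799 × 0.4226 = 0.5409
α = arctan(0.5409) = 28.41°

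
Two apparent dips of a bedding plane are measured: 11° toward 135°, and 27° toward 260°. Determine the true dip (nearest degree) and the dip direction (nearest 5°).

true dip 38°, dip direction 210°

Each apparent-dip line lies in the plane. As unit vectors (x east, y north, z up), v₁ plunges 11°→135° and v₂ plunges 27°→260°.
Cross product v₁ × v₂ gives the pole to the plane: n ∝ (-0.286, -0.483, 0.716).
True dip = arccos(n_z / |n|) = arccos(0.7875) = 38.0°.
Dip direction = atan2(-0.286, -0.483) = 211° (azimuth of n's horizontal projection).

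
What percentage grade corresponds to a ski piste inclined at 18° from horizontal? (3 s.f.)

grade % = 100 × tan 18° = 100 × 0.3249

32.5%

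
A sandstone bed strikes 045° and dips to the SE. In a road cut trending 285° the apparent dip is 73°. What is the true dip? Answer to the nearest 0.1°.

The section is 60° from the strike.
tan(true dip) = tan 73° / sin 60° = 3.7769
true dip = arctan 3.7769 = 75.17°

75.2°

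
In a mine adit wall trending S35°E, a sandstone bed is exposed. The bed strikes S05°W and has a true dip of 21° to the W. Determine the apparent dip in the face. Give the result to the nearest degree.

14°

The section lies 40° from the strike.
tan α = tan 21° × sin 40° = 0.3839 × 0.6428 = 0.2467
α = arctan(0.2467) = 13.86°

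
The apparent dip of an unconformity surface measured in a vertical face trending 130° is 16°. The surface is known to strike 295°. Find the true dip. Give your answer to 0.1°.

47.9°

β = acute angle between strike 295° and section 130° = 15°.
tan δ = tan α / sin β = tan 16° / sin 15° = 0.2867 / 0.2588 = 1.1079
true dip = arctan 1.1079 = 47.93°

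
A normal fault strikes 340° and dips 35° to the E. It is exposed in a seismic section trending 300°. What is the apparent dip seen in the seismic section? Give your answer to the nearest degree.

24°

The strike is 340° and the section trends 300°; the acute angle between them is β = 40°.
tan(apparent dip) = tan 35° · sin 40° = 0.4501
apparent dip = arctan 0.4501 = 24.23°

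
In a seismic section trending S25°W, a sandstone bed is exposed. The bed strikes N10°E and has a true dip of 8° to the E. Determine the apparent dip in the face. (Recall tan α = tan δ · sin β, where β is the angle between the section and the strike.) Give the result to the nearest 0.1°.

2.1°

Angle between strike (N10°E) and section (S25°W): β = 15°.
tan α = tan 8° × sin 15° = 0.1405 × 0.2588 = 0.0364
apparent dip = arctan 0.0364 = 2.08°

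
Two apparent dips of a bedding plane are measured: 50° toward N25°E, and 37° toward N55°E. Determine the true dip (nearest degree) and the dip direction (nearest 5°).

true dip 53°, dip direction 000°

The two traces are lines in the plane: v₁ = (sin 25°·cos 50°, cos 25°·cos 50°, −sin 50°), v₂ = (sin 55°·cos 37°, cos 55°·cos 37°, −sin 37°).
Cross product v₁ × v₂ gives the pole to the plane: n ∝ (-0.000, 0.338, 0.257).
tan δ = √(n_x²+n_y²)/n_z = 0.338/0.257, so δ = 52.8°.
Dip direction = azimuth of (n_x, n_y) = atan2(-0.000, 0.338) = 360°.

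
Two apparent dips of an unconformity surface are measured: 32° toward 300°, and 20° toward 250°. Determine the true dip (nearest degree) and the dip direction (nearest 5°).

The two traces are lines in the plane: v₁ = (sin 300°·cos 32°, cos 300°·cos 32°, −sin 32°), v₂ = (sin 250°·cos 20°, cos 250°·cos 20°, −sin 20°).
Cross product v₁ × v₂ gives the pole to the plane: n ∝ (-0.315, 0.217, 0.610).
tan δ = √(n_x²+n_y²)/n_z = 0.383/0.610, so δ = 32.1°.
The horizontal component of n points toward azimuth atan2(n_x, n_y) = 305°, the dip direction.

true dip 32°, dip direction 305°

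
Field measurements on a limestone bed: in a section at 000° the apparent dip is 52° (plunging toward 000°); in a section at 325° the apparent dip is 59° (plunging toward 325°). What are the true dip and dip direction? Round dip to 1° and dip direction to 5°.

true dip 59°, dip direction 320°

Each apparent-dip line lies in the plane. As unit vectors (x east, y north, z up), v₁ plunges 52°→000° and v₂ plunges 59°→325°.
The plane normal is n = v₁ × v₂ ∝ (-0.195, 0.233, 0.182).
Dip δ = arctan(|n_h|/n_z) = arctan(0.304/0.182) = 59.1°.
The horizontal component of n points toward azimuth atan2(n_x, n_y) = 320°, the dip direction.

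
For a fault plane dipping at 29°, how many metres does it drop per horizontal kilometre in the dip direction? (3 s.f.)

554 m

drop per km = 1000 × tan 29° = 1000 × 0.5543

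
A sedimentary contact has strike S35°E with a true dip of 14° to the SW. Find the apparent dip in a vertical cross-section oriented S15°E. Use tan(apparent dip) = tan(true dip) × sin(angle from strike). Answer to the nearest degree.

The strike is S35°E and the section trends S15°E; the acute angle between them is β = 20°.
tan(apparent dip) = tan 14° · sin 20° = 0.0853
apparent dip = arctan 0.0853 = 4.87°

5°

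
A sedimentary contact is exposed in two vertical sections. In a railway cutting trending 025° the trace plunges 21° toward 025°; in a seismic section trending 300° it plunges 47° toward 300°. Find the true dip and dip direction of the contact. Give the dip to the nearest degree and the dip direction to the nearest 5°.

true dip 48°, dip direction 315°

Each apparent-dip line lies in the plane. As unit vectors (x east, y north, z up), v₁ plunges 21°→025° and v₂ plunges 47°→300°.
n = v₁ × v₂ = (-0.497, 0.500, 0.634) (taken with n_z > 0).
tan δ = √(n_x²+n_y²)/n_z = 0.705/0.634, so δ = 48.0°.
The horizontal component of n points toward azimuth atan2(n_x, n_y) = 315°, the dip direction.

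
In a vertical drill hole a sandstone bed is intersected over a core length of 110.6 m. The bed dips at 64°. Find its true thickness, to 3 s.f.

48.5 m

True thickness t = h · cos(dip) = 110.6 × cos 64°
t = 110.6 × 0.4384 = 48.484 m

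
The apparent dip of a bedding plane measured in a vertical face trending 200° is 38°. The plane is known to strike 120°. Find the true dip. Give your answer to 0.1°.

The section is 80° from the strike.
tan(true dip) = tan 38° / sin 80° = 0.7933
true dip = arctan 0.7933 = 38.43°

38.4°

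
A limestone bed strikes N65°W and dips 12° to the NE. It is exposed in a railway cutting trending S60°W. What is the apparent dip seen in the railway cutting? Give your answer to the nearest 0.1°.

9.9°

The strike is N65°W and the section trends S60°W; the acute angle between them is β = 55°.
tan α = tan 12° × sin 55° = 0.2126 × 0.8192 = 0.1741
apparent dip = arctan 0.1741 = 9.88°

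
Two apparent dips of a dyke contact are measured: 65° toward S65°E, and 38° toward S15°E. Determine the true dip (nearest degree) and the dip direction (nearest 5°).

true dip 66°, dip direction 095°

Represent each trace as a vector plunging at its apparent dip toward its trend (east-north-up frame): v₁ = (0.383, -0.179, -0.906), v₂ = (0.204, -0.761, -0.616).
The plane normal is n = v₁ × v₂ ∝ (0.580, -0.051, 0.255).
True dip = arccos(n_z / |n|) = arccos(0.4014) = 66.3°.
The horizontal component of n points toward azimuth atan2(n_x, n_y) = 95°, the dip direction.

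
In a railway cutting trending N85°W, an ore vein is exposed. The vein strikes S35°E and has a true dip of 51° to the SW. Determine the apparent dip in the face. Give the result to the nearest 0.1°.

The section lies 50° from the strike.
tan α = tan 51° × sin 50° = 1.2349 × 0.7660 = 0.9460
α = arctan(0.9460) = 43.41°

43.4°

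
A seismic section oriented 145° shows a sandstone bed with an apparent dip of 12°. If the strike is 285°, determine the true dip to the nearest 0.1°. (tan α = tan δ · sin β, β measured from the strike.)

The section is 40° from the strike.
tan δ = tan α / sin β = tan 12° / sin 40° = 0.2126 / 0.6428 = 0.3307
true dip = arctan 0.3307 = 18.30°

18.3°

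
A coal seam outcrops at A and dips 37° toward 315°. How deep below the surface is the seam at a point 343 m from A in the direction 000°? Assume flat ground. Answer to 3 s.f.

The hole lies 45° from the dip direction, so the down-dip offset is 343 × cos 45° = 242.54 m.
Depth = down-dip offset × tan(dip) = 242.54 × tan 37° = 242.54 × 0.7536
Depth = 182.77 m

183 m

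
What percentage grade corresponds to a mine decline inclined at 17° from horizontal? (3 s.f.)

grade % = 100 × tan 17° = 100 × 0.3057

30.6%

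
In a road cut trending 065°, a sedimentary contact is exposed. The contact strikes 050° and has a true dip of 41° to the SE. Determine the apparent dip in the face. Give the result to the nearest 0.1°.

12.7°

Angle between strike (050°) and section (065°): β = 15°.
tan(apparent dip) = tan 41° · sin 15° = 0.2250
α = arctan(0.2250) = 12.68°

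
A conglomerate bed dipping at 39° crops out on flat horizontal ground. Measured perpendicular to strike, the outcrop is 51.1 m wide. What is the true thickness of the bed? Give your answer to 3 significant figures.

True thickness t = w · sin(dip) = 51.1 × sin 39°
t = 51.1 × 0.6293 = 32.158 m

32.2 m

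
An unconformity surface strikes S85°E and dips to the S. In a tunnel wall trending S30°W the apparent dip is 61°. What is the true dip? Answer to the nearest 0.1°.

63.3°

β = acute angle between strike S85°E and section S30°W = 65°.
tan(true dip) = tan 61° / sin 65° = 1.9905
true dip = arctan 1.9905 = 63.33°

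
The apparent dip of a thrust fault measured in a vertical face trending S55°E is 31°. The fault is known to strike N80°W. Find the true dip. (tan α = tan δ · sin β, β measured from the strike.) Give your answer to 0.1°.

β = acute angle between strike N80°W and section S55°E = 25°.
tan(true dip) = tan 31° / sin 25° = 1.4218
true dip = arctan 1.4218 = 54.88°

54.9°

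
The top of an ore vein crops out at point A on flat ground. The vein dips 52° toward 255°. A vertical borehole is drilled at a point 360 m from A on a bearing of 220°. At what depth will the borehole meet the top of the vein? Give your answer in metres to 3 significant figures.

377 m

The hole lies 35° from the dip direction, so the down-dip offset is 360 × cos 35° = 294.89 m.
Depth = down-dip offset × tan(dip) = 294.89 × tan 52° = 294.89 × 1.2799
Depth = 377.45 m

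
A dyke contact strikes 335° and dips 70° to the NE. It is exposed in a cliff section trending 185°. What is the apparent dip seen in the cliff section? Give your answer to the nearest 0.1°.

The section lies 30° from the strike.
tan(apparent dip) = tan 70° · sin 30° = 1.3737
α = arctan(1.3737) = 53.95°

53.9°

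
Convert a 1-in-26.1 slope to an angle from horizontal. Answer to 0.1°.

tan θ = 1/26.1 = 0.0383
θ = arctan(0.0383) = 2.19°

2.2°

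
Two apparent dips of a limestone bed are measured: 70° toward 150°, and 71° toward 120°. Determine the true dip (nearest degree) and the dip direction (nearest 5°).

true dip 71°, dip direction 130°

Each apparent-dip line lies in the plane. As unit vectors (x east, y north, z up), v₁ plunges 70°→150° and v₂ plunges 71°→120°.
The plane normal is n = v₁ × v₂ ∝ (0.127, -0.103, 0.056).
True dip = arccos(n_z / |n|) = arccos(0.3219) = 71.2°.
The horizontal component of n points toward azimuth atan2(n_x, n_y) = 129°, the dip direction.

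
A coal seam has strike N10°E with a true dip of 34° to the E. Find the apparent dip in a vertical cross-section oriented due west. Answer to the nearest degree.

Angle between strike (N10°E) and section (due west): β = 80°.
tan(apparent dip) = tan 34° · sin 80° = 0.6643
apparent dip = arctan 0.6643 = 33.59°

34°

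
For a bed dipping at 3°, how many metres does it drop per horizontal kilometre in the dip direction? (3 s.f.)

52.4 m

drop per km = 1000 × tan 3° = 1000 × 0.0524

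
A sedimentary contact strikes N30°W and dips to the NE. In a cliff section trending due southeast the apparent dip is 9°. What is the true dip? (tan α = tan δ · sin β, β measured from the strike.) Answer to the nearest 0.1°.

31.5°

The section is 15° from the strike.
tan δ = tan α / sin β = tan 9° / sin 15° = 0.1584 / 0.2588 = 0.6120
δ = arctan(0.6120) = 31.46°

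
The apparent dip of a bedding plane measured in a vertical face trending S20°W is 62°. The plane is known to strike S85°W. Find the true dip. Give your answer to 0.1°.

The section is 65° from the strike.
tan(true dip) = tan 62° / sin 65° = 2.0752
true dip = arctan 2.0752 = 64.27°

64.3°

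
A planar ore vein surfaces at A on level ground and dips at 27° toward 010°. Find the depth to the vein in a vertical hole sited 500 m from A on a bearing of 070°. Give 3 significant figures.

The hole lies 60° from the dip direction, so the down-dip offset is 500 × cos 60° = 250.00 m.
Depth = down-dip offset × tan(dip) = 250.00 × tan 27° = 250.00 × 0.5095
Depth = 127.38 m

127 m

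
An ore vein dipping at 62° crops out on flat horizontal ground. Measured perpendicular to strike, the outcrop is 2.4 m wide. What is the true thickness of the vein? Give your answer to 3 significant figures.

True thickness t = w · sin(dip) = 2.4 × sin 62°
t = 2.4 × 0.8829 = 2.119 m

2.12 m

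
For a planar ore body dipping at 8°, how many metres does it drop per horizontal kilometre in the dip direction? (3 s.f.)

drop per km = 1000 × tan 8° = 1000 × 0.1405

141 m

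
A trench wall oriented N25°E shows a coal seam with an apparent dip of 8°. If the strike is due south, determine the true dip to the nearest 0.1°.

β = acute angle between strike due south and section N25°E = 25°.
tan(true dip) = tan 8° / sin 25° = 0.3325
true dip = arctan 0.3325 = 18.39°

18.4°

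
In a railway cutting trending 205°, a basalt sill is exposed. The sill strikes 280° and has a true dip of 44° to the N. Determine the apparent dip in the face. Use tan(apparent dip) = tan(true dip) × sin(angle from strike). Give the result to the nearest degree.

The strike is 280° and the section trends 205°; the acute angle between them is β = 75°.
tan(apparent dip) = tan 44° · sin 75° = 0.9328
apparent dip = arctan 0.9328 = 43.01°

43°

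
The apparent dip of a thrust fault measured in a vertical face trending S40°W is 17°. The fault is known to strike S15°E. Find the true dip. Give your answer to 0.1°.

20.5°

β = acute angle between strike S15°E and section S40°W = 55°.
tan(true dip) = tan 17° / sin 55° = 0.3732
δ = arctan(0.3732) = 20.47°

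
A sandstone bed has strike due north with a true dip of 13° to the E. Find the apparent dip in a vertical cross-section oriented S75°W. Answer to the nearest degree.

Angle between strike (due north) and section (S75°W): β = 75°.
tan α = tan 13° × sin 75° = 0.2309 × 0.9659 = 0.2230
apparent dip = arctan 0.2230 = 12.57°

13°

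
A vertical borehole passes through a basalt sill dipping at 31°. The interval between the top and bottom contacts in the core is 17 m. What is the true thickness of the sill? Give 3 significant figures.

14.6 m

True thickness t = h · cos(dip) = 17 × cos 31°
t = 17 × 0.8572 = 14.572 m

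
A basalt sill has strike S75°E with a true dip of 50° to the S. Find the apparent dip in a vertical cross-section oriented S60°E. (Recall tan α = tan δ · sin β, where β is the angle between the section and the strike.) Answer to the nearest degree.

17°

Angle between strike (S75°E) and section (S60°E): β = 15°.
tan(apparent dip) = tan 50° · sin 15° = 0.3084
apparent dip = arctan 0.3084 = 17.14°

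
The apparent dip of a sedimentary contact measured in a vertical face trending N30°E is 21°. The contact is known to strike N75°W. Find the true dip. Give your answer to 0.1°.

21.7°

The section is 75° from the strike.
tan(true dip) = tan 21° / sin 75° = 0.3974
true dip = arctan 0.3974 = 21.67°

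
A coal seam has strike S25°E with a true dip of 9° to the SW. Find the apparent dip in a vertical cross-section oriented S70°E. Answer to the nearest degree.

6°

Angle between strike (S25°E) and section (S70°E): β = 45°.
tan α = tan 9° × sin 45° = 0.1584 × 0.7071 = 0.1120
α = arctan(0.1120) = 6.39°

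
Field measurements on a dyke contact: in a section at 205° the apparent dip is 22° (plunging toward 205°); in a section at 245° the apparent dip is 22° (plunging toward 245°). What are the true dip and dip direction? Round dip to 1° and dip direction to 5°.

Each apparent-dip line lies in the plane. As unit vectors (x east, y north, z up), v₁ plunges 22°→205° and v₂ plunges 22°→245°.
n = v₁ × v₂ = (-0.168, -0.168, 0.553) (taken with n_z > 0).
tan δ = √(n_x²+n_y²)/n_z = 0.238/0.553, so δ = 23.3°.
Dip direction = atan2(-0.168, -0.168) = 225° (azimuth of n's horizontal projection).

true dip 23°, dip direction 225°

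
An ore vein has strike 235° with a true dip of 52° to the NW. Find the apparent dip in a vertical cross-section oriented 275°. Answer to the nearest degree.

The section lies 40° from the strike.
tan α = tan 52° × sin 40° = 1.2799 × 0.6428 = 0.8227
apparent dip = arctan 0.8227 = 39.45°

39°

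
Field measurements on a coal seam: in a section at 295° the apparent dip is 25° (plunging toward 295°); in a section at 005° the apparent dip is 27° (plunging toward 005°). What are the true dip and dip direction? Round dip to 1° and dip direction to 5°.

The two traces are lines in the plane: v₁ = (sin 295°·cos 25°, cos 295°·cos 25°, −sin 25°), v₂ = (sin 5°·cos 27°, cos 5°·cos 27°, −sin 27°).
Cross product v₁ × v₂ gives the pole to the plane: n ∝ (-0.201, 0.406, 0.759).
True dip = arccos(n_z / |n|) = arccos(0.8587) = 30.8°.
Dip direction = atan2(-0.201, 0.406) = 334° (azimuth of n's horizontal projection).

true dip 31°, dip direction 335°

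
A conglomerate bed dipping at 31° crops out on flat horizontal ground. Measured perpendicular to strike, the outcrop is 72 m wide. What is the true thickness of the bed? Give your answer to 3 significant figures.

37.1 m

True thickness t = w · sin(dip) = 72 × sin 31°
t = 72 × 0.5150 = 37.083 m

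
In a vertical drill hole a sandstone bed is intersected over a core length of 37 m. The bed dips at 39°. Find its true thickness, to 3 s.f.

28.8 m

True thickness t = h · cos(dip) = 37 × cos 39°
t = 37 × 0.7771 = 28.754 m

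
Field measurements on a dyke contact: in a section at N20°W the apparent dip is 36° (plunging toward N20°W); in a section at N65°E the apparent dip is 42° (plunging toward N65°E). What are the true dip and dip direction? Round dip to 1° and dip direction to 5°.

true dip 48°, dip direction 030°

Each apparent-dip line lies in the plane. As unit vectors (x east, y north, z up), v₁ plunges 36°→N20°W and v₂ plunges 42°→N65°E.
The plane normal is n = v₁ × v₂ ∝ (0.324, 0.581, 0.599).
tan δ = √(n_x²+n_y²)/n_z = 0.665/0.599, so δ = 48.0°.
Dip direction = azimuth of (n_x, n_y) = atan2(0.324, 0.581) = 29°.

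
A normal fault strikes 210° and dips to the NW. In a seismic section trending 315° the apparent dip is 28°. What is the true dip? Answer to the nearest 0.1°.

β = acute angle between strike 210° and section 315° = 75°.
tan δ = tan α / sin β = tan 28° / sin 75° = 0.5317 / 0.9659 = 0.5505
true dip = arctan 0.5505 = 28.83°

28.8°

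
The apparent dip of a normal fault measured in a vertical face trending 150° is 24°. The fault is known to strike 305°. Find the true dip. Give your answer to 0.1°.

The section is 25° from the strike.
tan(true dip) = tan 24° / sin 25° = 1.0535
true dip = arctan 1.0535 = 46.49°

46.5°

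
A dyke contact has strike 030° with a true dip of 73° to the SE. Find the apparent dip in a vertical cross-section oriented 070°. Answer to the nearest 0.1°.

The strike is 030° and the section trends 070°; the acute angle between them is β = 40°.
tan(apparent dip) = tan 73° · sin 40° = 2.1025
apparent dip = arctan 2.1025 = 64.56°

64.6°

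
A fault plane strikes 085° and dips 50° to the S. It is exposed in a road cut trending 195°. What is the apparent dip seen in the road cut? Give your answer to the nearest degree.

48°

The strike is 085° and the section trends 195°; the acute angle between them is β = 70°.
tan α = tan 50° × sin 70° = 1.1918 × 0.9397 = 1.1199
α = arctan(1.1199) = 48.24°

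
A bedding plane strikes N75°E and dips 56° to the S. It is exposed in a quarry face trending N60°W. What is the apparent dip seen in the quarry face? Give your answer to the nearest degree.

The strike is N75°E and the section trends N60°W; the acute angle between them is β = 45°.
tan(apparent dip) = tan 56° · sin 45° = 1.0483
α = arctan(1.0483) = 46.35°

46°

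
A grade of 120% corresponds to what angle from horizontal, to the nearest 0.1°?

tan θ = 120/100 = 1.2000
θ = arctan(1.2000) = 50.19°

50.2°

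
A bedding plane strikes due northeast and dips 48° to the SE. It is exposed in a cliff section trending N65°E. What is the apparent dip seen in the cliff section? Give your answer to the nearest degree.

The strike is due northeast and the section trends N65°E; the acute angle between them is β = 20°.
tan α = tan 48° × sin 20° = 1.1106 × 0.3420 = 0.3799
α = arctan(0.3799) = 20.80°

21°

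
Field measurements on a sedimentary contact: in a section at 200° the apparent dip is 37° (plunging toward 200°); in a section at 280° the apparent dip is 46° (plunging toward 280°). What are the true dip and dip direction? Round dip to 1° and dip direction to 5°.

Represent each trace as a vector plunging at its apparent dip toward its trend (east-north-up frame): v₁ = (-0.273, -0.750, -0.602), v₂ = (-0.684, 0.121, -0.719).
The plane normal is n = v₁ × v₂ ∝ (-0.612, -0.215, 0.546).
tan δ = √(n_x²+n_y²)/n_z = 0.649/0.546, so δ = 49.9°.
Dip direction = azimuth of (n_x, n_y) = atan2(-0.612, -0.215) = 251°.

true dip 50°, dip direction 250°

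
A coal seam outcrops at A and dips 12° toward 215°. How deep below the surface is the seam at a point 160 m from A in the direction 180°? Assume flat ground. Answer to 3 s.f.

27.9 m

The hole lies 35° from the dip direction, so the down-dip offset is 160 × cos 35° = 131.06 m.
Depth = down-dip offset × tan(dip) = 131.06 × tan 12° = 131.06 × 0.2126
Depth = 27.86 m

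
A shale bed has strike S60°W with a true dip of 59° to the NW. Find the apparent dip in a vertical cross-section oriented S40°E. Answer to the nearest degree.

59°

The strike is S60°W and the section trends S40°E; the acute angle between them is β = 80°.
tan(apparent dip) = tan 59° · sin 80° = 1.6390
α = arctan(1.6390) = 58.61°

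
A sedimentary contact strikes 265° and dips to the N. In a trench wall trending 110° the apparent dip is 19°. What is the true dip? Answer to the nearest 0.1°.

The section is 25° from the strike.
tan(true dip) = tan 19° / sin 25° = 0.8147
δ = arctan(0.8147) = 39.17°

39.2°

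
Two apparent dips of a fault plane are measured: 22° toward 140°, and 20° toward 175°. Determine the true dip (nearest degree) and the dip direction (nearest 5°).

true dip 22°, dip direction 150°

Represent each trace as a vector plunging at its apparent dip toward its trend (east-north-up frame): v₁ = (0.596, -0.710, -0.375), v₂ = (0.082, -0.936, -0.342).
n = v₁ × v₂ = (0.108, -0.173, 0.500) (taken with n_z > 0).
True dip = arccos(n_z / |n|) = arccos(0.9259) = 22.2°.
Dip direction = atan2(0.108, -0.173) = 148° (azimuth of n's horizontal projection).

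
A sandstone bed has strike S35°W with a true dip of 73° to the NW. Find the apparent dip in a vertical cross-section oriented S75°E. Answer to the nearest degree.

The section lies 70° from the strike.
tan α = tan 73° × sin 70° = 3.2709 × 0.9397 = 3.0736
apparent dip = arctan 3.0736 = 71.98°

72°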